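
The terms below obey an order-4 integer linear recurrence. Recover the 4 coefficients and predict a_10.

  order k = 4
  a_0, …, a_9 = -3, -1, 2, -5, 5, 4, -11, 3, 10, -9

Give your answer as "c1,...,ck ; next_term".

-1,-2,-1,-1 ; -3

  a_4 = -1·-5 + -2·2 + -1·-1 + -1·-3 = 5
  a_5 = -1·5 + -2·-5 + -1·2 + -1·-1 = 4
  a_6 = -1·4 + -2·5 + -1·-5 + -1·2 = -11
  a_7 = -1·-11 + -2·4 + -1·5 + -1·-5 = 3
  a_8 = -1·3 + -2·-11 + -1·4 + -1·5 = 10
  a_9 = -1·10 + -2·3 + -1·-11 + -1·4 = -9
  a_10 = -1·-9 + -2·10 + -1·3 + -1·-11 = -3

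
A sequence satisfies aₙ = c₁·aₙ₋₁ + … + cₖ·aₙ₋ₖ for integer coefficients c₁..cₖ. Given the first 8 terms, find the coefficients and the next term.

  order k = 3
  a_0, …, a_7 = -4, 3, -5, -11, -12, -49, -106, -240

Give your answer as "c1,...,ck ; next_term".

  a_3 = 1·-5 + 2·3 + 3·-4 = -11
  a_4 = 1·-11 + 2·-5 + 3·3 = -12
  a_5 = 1·-12 + 2·-11 + 3·-5 = -49
  a_6 = 1·-49 + 2·-12 + 3·-11 = -106
  a_7 = 1·-106 + 2·-49 + 3·-12 = -240
  a_8 = 1·-240 + 2·-106 + 3·-49 = -599

1,2,3 ; -599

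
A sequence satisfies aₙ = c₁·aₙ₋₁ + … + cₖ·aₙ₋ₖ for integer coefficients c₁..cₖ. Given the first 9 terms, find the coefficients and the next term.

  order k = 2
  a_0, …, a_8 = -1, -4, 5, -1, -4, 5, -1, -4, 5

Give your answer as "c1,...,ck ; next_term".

  a_2 = -1·-4 + -1·-1 = 5
  a_3 = -1·5 + -1·-4 = -1
  a_4 = -1·-1 + -1·5 = -4
  a_5 = -1·-4 + -1·-1 = 5
  a_6 = -1·5 + -1·-4 = -1
  a_7 = -1·-1 + -1·5 = -4
  a_8 = -1·-4 + -1·-1 = 5
  a_9 = -1·5 + -1·-4 = -1

-1,-1 ; -1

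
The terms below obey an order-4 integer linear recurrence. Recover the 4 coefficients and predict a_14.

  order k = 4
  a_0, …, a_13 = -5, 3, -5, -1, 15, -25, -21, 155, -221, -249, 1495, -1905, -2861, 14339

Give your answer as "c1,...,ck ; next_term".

-2,-4,1,2 ; -16149

  a_4 = -2·-1 + -4·-5 + 1·3 + 2·-5 = 15
  a_5 = -2·15 + -4·-1 + 1·-5 + 2·3 = -25
  a_6 = -2·-25 + -4·15 + 1·-1 + 2·-5 = -21
  a_7 = -2·-21 + -4·-25 + 1·15 + 2·-1 = 155
  a_8 = -2·155 + -4·-21 + 1·-25 + 2·15 = -221
  a_9 = -2·-221 + -4·155 + 1·-21 + 2·-25 = -249
  a_10 = -2·-249 + -4·-221 + 1·155 + 2·-21 = 1495
  a_11 = -2·1495 + -4·-249 + 1·-221 + 2·155 = -1905
  a_12 = -2·-1905 + -4·1495 + 1·-249 + 2·-221 = -2861
  a_13 = -2·-2861 + -4·-1905 + 1·1495 + 2·-249 = 14339
  a_14 = -2·14339 + -4·-2861 + 1·-1905 + 2·1495 = -16149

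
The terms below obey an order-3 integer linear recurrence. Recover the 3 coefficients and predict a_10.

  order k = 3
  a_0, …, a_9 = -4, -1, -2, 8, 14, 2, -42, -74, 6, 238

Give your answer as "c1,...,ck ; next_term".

1,-2,-2 ; 374

  a_3 = 1·-2 + -2·-1 + -2·-4 = 8
  a_4 = 1·8 + -2·-2 + -2·-1 = 14
  a_5 = 1·14 + -2·8 + -2·-2 = 2
  a_6 = 1·2 + -2·14 + -2·8 = -42
  a_7 = 1·-42 + -2·2 + -2·14 = -74
  a_8 = 1·-74 + -2·-42 + -2·2 = 6
  a_9 = 1·6 + -2·-74 + -2·-42 = 238
  a_10 = 1·238 + -2·6 + -2·-74 = 374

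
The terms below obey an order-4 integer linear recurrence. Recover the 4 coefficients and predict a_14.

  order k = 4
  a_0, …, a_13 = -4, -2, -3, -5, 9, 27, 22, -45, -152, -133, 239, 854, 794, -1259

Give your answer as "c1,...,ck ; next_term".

  a_4 = 1·-5 + -2·-3 + -2·-2 + -1·-4 = 9
  a_5 = 1·9 + -2·-5 + -2·-3 + -1·-2 = 27
  a_6 = 1·27 + -2·9 + -2·-5 + -1·-3 = 22
  a_7 = 1·22 + -2·27 + -2·9 + -1·-5 = -45
  a_8 = 1·-45 + -2·22 + -2·27 + -1·9 = -152
  a_9 = 1·-152 + -2·-45 + -2·22 + -1·27 = -133
  a_10 = 1·-133 + -2·-152 + -2·-45 + -1·22 = 239
  a_11 = 1·239 + -2·-133 + -2·-152 + -1·-45 = 854
  a_12 = 1·854 + -2·239 + -2·-133 + -1·-152 = 794
  a_13 = 1·794 + -2·854 + -2·239 + -1·-133 = -1259
  a_14 = 1·-1259 + -2·794 + -2·854 + -1·239 = -4794

1,-2,-2,-1 ; -4794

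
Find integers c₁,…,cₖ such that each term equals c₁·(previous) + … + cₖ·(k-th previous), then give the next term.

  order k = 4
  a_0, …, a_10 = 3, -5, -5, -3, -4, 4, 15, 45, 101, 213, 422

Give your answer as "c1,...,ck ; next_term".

2,1,-2,-1 ; 810

  a_4 = 2·-3 + 1·-5 + -2·-5 + -1·3 = -4
  a_5 = 2·-4 + 1·-3 + -2·-5 + -1·-5 = 4
  a_6 = 2·4 + 1·-4 + -2·-3 + -1·-5 = 15
  a_7 = 2·15 + 1·4 + -2·-4 + -1·-3 = 45
  a_8 = 2·45 + 1·15 + -2·4 + -1·-4 = 101
  a_9 = 2·101 + 1·45 + -2·15 + -1·4 = 213
  a_10 = 2·213 + 1·101 + -2·45 + -1·15 = 422
  a_11 = 2·422 + 1·213 + -2·101 + -1·45 = 810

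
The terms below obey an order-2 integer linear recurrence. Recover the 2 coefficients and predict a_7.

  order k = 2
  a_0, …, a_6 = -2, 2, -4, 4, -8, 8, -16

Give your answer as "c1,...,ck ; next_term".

0,2 ; 16

  a_2 = 0·2 + 2·-2 = -4
  a_3 = 0·-4 + 2·2 = 4
  a_4 = 0·4 + 2·-4 = -8
  a_5 = 0·-8 + 2·4 = 8
  a_6 = 0·8 + 2·-8 = -16
  a_7 = 0·-16 + 2·8 = 16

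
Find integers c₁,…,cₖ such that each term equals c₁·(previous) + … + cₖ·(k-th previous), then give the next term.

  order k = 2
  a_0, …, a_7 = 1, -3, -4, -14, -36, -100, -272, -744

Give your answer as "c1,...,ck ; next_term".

  a_2 = 2·-3 + 2·1 = -4
  a_3 = 2·-4 + 2·-3 = -14
  a_4 = 2·-14 + 2·-4 = -36
  a_5 = 2·-36 + 2·-14 = -100
  a_6 = 2·-100 + 2·-36 = -272
  a_7 = 2·-272 + 2·-100 = -744
  a_8 = 2·-744 + 2·-272 = -2032

2,2 ; -2032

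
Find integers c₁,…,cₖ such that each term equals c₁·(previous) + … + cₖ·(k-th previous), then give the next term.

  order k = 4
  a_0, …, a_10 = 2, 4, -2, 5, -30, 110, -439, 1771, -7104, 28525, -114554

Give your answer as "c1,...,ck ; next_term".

  a_4 = -4·5 + 0·-2 + -1·4 + -3·2 = -30
  a_5 = -4·-30 + 0·5 + -1·-2 + -3·4 = 110
  a_6 = -4·110 + 0·-30 + -1·5 + -3·-2 = -439
  a_7 = -4·-439 + 0·110 + -1·-30 + -3·5 = 1771
  a_8 = -4·1771 + 0·-439 + -1·110 + -3·-30 = -7104
  a_9 = -4·-7104 + 0·1771 + -1·-439 + -3·110 = 28525
  a_10 = -4·28525 + 0·-7104 + -1·1771 + -3·-439 = -114554
  a_11 = -4·-114554 + 0·28525 + -1·-7104 + -3·1771 = 460007

-4,0,-1,-3 ; 460007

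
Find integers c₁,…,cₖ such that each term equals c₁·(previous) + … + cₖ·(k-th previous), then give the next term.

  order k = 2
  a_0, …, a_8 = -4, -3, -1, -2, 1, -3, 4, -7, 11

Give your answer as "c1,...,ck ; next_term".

-1,1 ; -18

  a_2 = -1·-3 + 1·-4 = -1
  a_3 = -1·-1 + 1·-3 = -2
  a_4 = -1·-2 + 1·-1 = 1
  a_5 = -1·1 + 1·-2 = -3
  a_6 = -1·-3 + 1·1 = 4
  a_7 = -1·4 + 1·-3 = -7
  a_8 = -1·-7 + 1·4 = 11
  a_9 = -1·11 + 1·-7 = -18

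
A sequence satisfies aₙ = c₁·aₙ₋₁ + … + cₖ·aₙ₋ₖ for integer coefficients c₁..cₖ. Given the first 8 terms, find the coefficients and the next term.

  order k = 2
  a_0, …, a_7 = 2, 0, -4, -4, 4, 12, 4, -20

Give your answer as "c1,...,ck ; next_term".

  a_2 = 1·0 + -2·2 = -4
  a_3 = 1·-4 + -2·0 = -4
  a_4 = 1·-4 + -2·-4 = 4
  a_5 = 1·4 + -2·-4 = 12
  a_6 = 1·12 + -2·4 = 4
  a_7 = 1·4 + -2·12 = -20
  a_8 = 1·-20 + -2·4 = -28

1,-2 ; -28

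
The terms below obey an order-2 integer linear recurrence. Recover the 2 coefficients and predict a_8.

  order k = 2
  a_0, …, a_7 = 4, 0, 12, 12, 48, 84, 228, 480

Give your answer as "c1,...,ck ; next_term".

  a_2 = 1·0 + 3·4 = 12
  a_3 = 1·12 + 3·0 = 12
  a_4 = 1·12 + 3·12 = 48
  a_5 = 1·48 + 3·12 = 84
  a_6 = 1·84 + 3·48 = 228
  a_7 = 1·228 + 3·84 = 480
  a_8 = 1·480 + 3·228 = 1164

1,3 ; 1164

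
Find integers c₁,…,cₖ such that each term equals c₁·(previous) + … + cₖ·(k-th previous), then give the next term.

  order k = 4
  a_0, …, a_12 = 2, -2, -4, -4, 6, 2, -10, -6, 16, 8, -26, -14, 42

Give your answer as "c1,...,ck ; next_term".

0,-1,0,1 ; 22

  a_4 = 0·-4 + -1·-4 + 0·-2 + 1·2 = 6
  a_5 = 0·6 + -1·-4 + 0·-4 + 1·-2 = 2
  a_6 = 0·2 + -1·6 + 0·-4 + 1·-4 = -10
  a_7 = 0·-10 + -1·2 + 0·6 + 1·-4 = -6
  a_8 = 0·-6 + -1·-10 + 0·2 + 1·6 = 16
  a_9 = 0·16 + -1·-6 + 0·-10 + 1·2 = 8
  a_10 = 0·8 + -1·16 + 0·-6 + 1·-10 = -26
  a_11 = 0·-26 + -1·8 + 0·16 + 1·-6 = -14
  a_12 = 0·-14 + -1·-26 + 0·8 + 1·16 = 42
  a_13 = 0·42 + -1·-14 + 0·-26 + 1·8 = 22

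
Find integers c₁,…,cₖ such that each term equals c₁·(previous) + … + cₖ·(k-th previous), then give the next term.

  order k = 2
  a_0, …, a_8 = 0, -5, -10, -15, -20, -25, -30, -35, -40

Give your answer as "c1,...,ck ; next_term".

2,-1 ; -45

  a_2 = 2·-5 + -1·0 = -10
  a_3 = 2·-10 + -1·-5 = -15
  a_4 = 2·-15 + -1·-10 = -20
  a_5 = 2·-20 + -1·-15 = -25
  a_6 = 2·-25 + -1·-20 = -30
  a_7 = 2·-30 + -1·-25 = -35
  a_8 = 2·-35 + -1·-30 = -40
  a_9 = 2·-40 + -1·-35 = -45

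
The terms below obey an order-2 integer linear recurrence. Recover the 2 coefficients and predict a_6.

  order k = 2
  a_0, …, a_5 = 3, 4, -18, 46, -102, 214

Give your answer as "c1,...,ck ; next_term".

  a_2 = -3·4 + -2·3 = -18
  a_3 = -3·-18 + -2·4 = 46
  a_4 = -3·46 + -2·-18 = -102
  a_5 = -3·-102 + -2·46 = 214
  a_6 = -3·214 + -2·-102 = -438

-3,-2 ; -438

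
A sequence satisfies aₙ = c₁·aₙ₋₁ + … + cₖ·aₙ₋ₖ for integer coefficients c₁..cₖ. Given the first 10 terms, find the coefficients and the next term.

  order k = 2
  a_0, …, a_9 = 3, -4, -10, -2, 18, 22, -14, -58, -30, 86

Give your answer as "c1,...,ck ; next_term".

1,-2 ; 146

  a_2 = 1·-4 + -2·3 = -10
  a_3 = 1·-10 + -2·-4 = -2
  a_4 = 1·-2 + -2·-10 = 18
  a_5 = 1·18 + -2·-2 = 22
  a_6 = 1·22 + -2·18 = -14
  a_7 = 1·-14 + -2·22 = -58
  a_8 = 1·-58 + -2·-14 = -30
  a_9 = 1·-30 + -2·-58 = 86
  a_10 = 1·86 + -2·-30 = 146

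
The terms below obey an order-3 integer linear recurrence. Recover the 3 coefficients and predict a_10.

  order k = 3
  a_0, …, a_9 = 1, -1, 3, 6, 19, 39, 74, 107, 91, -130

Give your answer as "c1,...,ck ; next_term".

3,-1,-4 ; -909

  a_3 = 3·3 + -1·-1 + -4·1 = 6
  a_4 = 3·6 + -1·3 + -4·-1 = 19
  a_5 = 3·19 + -1·6 + -4·3 = 39
  a_6 = 3·39 + -1·19 + -4·6 = 74
  a_7 = 3·74 + -1·39 + -4·19 = 107
  a_8 = 3·107 + -1·74 + -4·39 = 91
  a_9 = 3·91 + -1·107 + -4·74 = -130
  a_10 = 3·-130 + -1·91 + -4·107 = -909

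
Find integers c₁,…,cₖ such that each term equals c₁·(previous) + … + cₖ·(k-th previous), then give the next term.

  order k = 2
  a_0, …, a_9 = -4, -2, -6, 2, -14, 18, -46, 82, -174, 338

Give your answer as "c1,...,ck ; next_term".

  a_2 = -1·-2 + 2·-4 = -6
  a_3 = -1·-6 + 2·-2 = 2
  a_4 = -1·2 + 2·-6 = -14
  a_5 = -1·-14 + 2·2 = 18
  a_6 = -1·18 + 2·-14 = -46
  a_7 = -1·-46 + 2·18 = 82
  a_8 = -1·82 + 2·-46 = -174
  a_9 = -1·-174 + 2·82 = 338
  a_10 = -1·338 + 2·-174 = -686

-1,2 ; -686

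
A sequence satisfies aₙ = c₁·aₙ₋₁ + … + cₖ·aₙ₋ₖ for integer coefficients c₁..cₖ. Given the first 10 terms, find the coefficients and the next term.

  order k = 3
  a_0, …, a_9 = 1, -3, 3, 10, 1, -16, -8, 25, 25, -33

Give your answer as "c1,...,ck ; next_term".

1,-2,1 ; -58

  a_3 = 1·3 + -2·-3 + 1·1 = 10
  a_4 = 1·10 + -2·3 + 1·-3 = 1
  a_5 = 1·1 + -2·10 + 1·3 = -16
  a_6 = 1·-16 + -2·1 + 1·10 = -8
  a_7 = 1·-8 + -2·-16 + 1·1 = 25
  a_8 = 1·25 + -2·-8 + 1·-16 = 25
  a_9 = 1·25 + -2·25 + 1·-8 = -33
  a_10 = 1·-33 + -2·25 + 1·25 = -58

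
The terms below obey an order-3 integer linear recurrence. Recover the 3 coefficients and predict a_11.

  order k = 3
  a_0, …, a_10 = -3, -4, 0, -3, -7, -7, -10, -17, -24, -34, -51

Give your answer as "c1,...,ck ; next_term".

  a_3 = 1·0 + 0·-4 + 1·-3 = -3
  a_4 = 1·-3 + 0·0 + 1·-4 = -7
  a_5 = 1·-7 + 0·-3 + 1·0 = -7
  a_6 = 1·-7 + 0·-7 + 1·-3 = -10
  a_7 = 1·-10 + 0·-7 + 1·-7 = -17
  a_8 = 1·-17 + 0·-10 + 1·-7 = -24
  a_9 = 1·-24 + 0·-17 + 1·-10 = -34
  a_10 = 1·-34 + 0·-24 + 1·-17 = -51
  a_11 = 1·-51 + 0·-34 + 1·-24 = -75

1,0,1 ; -75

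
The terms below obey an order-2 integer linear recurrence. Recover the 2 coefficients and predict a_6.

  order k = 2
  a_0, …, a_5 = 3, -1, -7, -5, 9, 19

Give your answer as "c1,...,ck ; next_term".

1,-2 ; 1

  a_2 = 1·-1 + -2·3 = -7
  a_3 = 1·-7 + -2·-1 = -5
  a_4 = 1·-5 + -2·-7 = 9
  a_5 = 1·9 + -2·-5 = 19
  a_6 = 1·19 + -2·9 = 1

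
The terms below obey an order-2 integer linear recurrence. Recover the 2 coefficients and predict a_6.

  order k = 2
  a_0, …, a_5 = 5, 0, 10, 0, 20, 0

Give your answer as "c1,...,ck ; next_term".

0,2 ; 40

  a_2 = 0·0 + 2·5 = 10
  a_3 = 0·10 + 2·0 = 0
  a_4 = 0·0 + 2·10 = 20
  a_5 = 0·20 + 2·0 = 0
  a_6 = 0·0 + 2·20 = 40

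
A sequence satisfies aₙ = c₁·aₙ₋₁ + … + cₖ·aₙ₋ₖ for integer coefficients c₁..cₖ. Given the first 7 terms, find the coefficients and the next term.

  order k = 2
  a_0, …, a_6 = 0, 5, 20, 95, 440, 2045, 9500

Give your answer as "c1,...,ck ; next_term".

4,3 ; 44135

  a_2 = 4·5 + 3·0 = 20
  a_3 = 4·20 + 3·5 = 95
  a_4 = 4·95 + 3·20 = 440
  a_5 = 4·440 + 3·95 = 2045
  a_6 = 4·2045 + 3·440 = 9500
  a_7 = 4·9500 + 3·2045 = 44135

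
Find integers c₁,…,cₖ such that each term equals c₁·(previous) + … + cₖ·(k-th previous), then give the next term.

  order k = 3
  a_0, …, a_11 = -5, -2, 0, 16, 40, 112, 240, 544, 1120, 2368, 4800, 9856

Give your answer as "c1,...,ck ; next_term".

2,2,-4 ; 19840

  a_3 = 2·0 + 2·-2 + -4·-5 = 16
  a_4 = 2·16 + 2·0 + -4·-2 = 40
  a_5 = 2·40 + 2·16 + -4·0 = 112
  a_6 = 2·112 + 2·40 + -4·16 = 240
  a_7 = 2·240 + 2·112 + -4·40 = 544
  a_8 = 2·544 + 2·240 + -4·112 = 1120
  a_9 = 2·1120 + 2·544 + -4·240 = 2368
  a_10 = 2·2368 + 2·1120 + -4·544 = 4800
  a_11 = 2·4800 + 2·2368 + -4·1120 = 9856
  a_12 = 2·9856 + 2·4800 + -4·2368 = 19840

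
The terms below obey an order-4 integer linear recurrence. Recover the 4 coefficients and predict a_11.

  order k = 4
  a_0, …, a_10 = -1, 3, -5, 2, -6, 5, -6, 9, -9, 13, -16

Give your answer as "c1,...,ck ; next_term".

-1,1,0,-1 ; 20

  a_4 = -1·2 + 1·-5 + 0·3 + -1·-1 = -6
  a_5 = -1·-6 + 1·2 + 0·-5 + -1·3 = 5
  a_6 = -1·5 + 1·-6 + 0·2 + -1·-5 = -6
  a_7 = -1·-6 + 1·5 + 0·-6 + -1·2 = 9
  a_8 = -1·9 + 1·-6 + 0·5 + -1·-6 = -9
  a_9 = -1·-9 + 1·9 + 0·-6 + -1·5 = 13
  a_10 = -1·13 + 1·-9 + 0·9 + -1·-6 = -16
  a_11 = -1·-16 + 1·13 + 0·-9 + -1·9 = 20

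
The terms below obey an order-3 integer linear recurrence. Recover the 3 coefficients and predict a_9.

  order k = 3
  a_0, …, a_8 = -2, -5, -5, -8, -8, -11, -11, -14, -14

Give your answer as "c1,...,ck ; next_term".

  a_3 = 1·-5 + 1·-5 + -1·-2 = -8
  a_4 = 1·-8 + 1·-5 + -1·-5 = -8
  a_5 = 1·-8 + 1·-8 + -1·-5 = -11
  a_6 = 1·-11 + 1·-8 + -1·-8 = -11
  a_7 = 1·-11 + 1·-11 + -1·-8 = -14
  a_8 = 1·-14 + 1·-11 + -1·-11 = -14
  a_9 = 1·-14 + 1·-14 + -1·-11 = -17

1,1,-1 ; -17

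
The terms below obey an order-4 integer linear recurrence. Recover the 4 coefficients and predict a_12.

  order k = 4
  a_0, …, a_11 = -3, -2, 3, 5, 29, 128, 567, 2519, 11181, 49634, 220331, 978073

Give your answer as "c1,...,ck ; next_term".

  a_4 = 4·5 + 2·3 + 0·-2 + -1·-3 = 29
  a_5 = 4·29 + 2·5 + 0·3 + -1·-2 = 128
  a_6 = 4·128 + 2·29 + 0·5 + -1·3 = 567
  a_7 = 4·567 + 2·128 + 0·29 + -1·5 = 2519
  a_8 = 4·2519 + 2·567 + 0·128 + -1·29 = 11181
  a_9 = 4·11181 + 2·2519 + 0·567 + -1·128 = 49634
  a_10 = 4·49634 + 2·11181 + 0·2519 + -1·567 = 220331
  a_11 = 4·220331 + 2·49634 + 0·11181 + -1·2519 = 978073
  a_12 = 4·978073 + 2·220331 + 0·49634 + -1·11181 = 4341773

4,2,0,-1 ; 4341773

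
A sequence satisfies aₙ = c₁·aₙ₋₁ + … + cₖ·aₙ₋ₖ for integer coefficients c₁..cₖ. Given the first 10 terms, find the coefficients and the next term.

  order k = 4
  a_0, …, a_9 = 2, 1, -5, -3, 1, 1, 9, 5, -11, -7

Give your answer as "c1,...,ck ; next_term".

0,-1,0,-2 ; -7

  a_4 = 0·-3 + -1·-5 + 0·1 + -2·2 = 1
  a_5 = 0·1 + -1·-3 + 0·-5 + -2·1 = 1
  a_6 = 0·1 + -1·1 + 0·-3 + -2·-5 = 9
  a_7 = 0·9 + -1·1 + 0·1 + -2·-3 = 5
  a_8 = 0·5 + -1·9 + 0·1 + -2·1 = -11
  a_9 = 0·-11 + -1·5 + 0·9 + -2·1 = -7
  a_10 = 0·-7 + -1·-11 + 0·5 + -2·9 = -7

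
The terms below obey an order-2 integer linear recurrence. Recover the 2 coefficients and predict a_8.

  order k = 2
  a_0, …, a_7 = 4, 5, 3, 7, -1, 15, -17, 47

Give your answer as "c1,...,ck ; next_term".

-1,2 ; -81

  a_2 = -1·5 + 2·4 = 3
  a_3 = -1·3 + 2·5 = 7
  a_4 = -1·7 + 2·3 = -1
  a_5 = -1·-1 + 2·7 = 15
  a_6 = -1·15 + 2·-1 = -17
  a_7 = -1·-17 + 2·15 = 47
  a_8 = -1·47 + 2·-17 = -81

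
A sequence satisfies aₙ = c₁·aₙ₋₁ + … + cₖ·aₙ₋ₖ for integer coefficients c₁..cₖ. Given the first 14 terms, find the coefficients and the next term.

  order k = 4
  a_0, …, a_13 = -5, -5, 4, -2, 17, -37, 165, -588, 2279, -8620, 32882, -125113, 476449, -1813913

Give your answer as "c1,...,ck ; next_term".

  a_4 = -3·-2 + 4·4 + 3·-5 + -2·-5 = 17
  a_5 = -3·17 + 4·-2 + 3·4 + -2·-5 = -37
  a_6 = -3·-37 + 4·17 + 3·-2 + -2·4 = 165
  a_7 = -3·165 + 4·-37 + 3·17 + -2·-2 = -588
  a_8 = -3·-588 + 4·165 + 3·-37 + -2·17 = 2279
  a_9 = -3·2279 + 4·-588 + 3·165 + -2·-37 = -8620
  a_10 = -3·-8620 + 4·2279 + 3·-588 + -2·165 = 32882
  a_11 = -3·32882 + 4·-8620 + 3·2279 + -2·-588 = -125113
  a_12 = -3·-125113 + 4·32882 + 3·-8620 + -2·2279 = 476449
  a_13 = -3·476449 + 4·-125113 + 3·32882 + -2·-8620 = -1813913
  a_14 = -3·-1813913 + 4·476449 + 3·-125113 + -2·32882 = 6906432

-3,4,3,-2 ; 6906432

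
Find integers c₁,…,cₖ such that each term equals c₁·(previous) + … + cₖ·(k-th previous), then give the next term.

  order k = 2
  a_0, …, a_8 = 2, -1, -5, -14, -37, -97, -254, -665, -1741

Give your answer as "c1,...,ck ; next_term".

3,-1 ; -4558

  a_2 = 3·-1 + -1·2 = -5
  a_3 = 3·-5 + -1·-1 = -14
  a_4 = 3·-14 + -1·-5 = -37
  a_5 = 3·-37 + -1·-14 = -97
  a_6 = 3·-97 + -1·-37 = -254
  a_7 = 3·-254 + -1·-97 = -665
  a_8 = 3·-665 + -1·-254 = -1741
  a_9 = 3·-1741 + -1·-665 = -4558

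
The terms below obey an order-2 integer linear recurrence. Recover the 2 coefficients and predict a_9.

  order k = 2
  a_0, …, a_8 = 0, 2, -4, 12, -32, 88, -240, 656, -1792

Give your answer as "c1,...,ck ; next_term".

-2,2 ; 4896

  a_2 = -2·2 + 2·0 = -4
  a_3 = -2·-4 + 2·2 = 12
  a_4 = -2·12 + 2·-4 = -32
  a_5 = -2·-32 + 2·12 = 88
  a_6 = -2·88 + 2·-32 = -240
  a_7 = -2·-240 + 2·88 = 656
  a_8 = -2·656 + 2·-240 = -1792
  a_9 = -2·-1792 + 2·656 = 4896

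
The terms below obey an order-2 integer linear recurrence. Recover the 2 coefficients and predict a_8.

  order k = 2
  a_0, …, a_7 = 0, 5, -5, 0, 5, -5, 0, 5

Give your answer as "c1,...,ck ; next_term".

  a_2 = -1·5 + -1·0 = -5
  a_3 = -1·-5 + -1·5 = 0
  a_4 = -1·0 + -1·-5 = 5
  a_5 = -1·5 + -1·0 = -5
  a_6 = -1·-5 + -1·5 = 0
  a_7 = -1·0 + -1·-5 = 5
  a_8 = -1·5 + -1·0 = -5

-1,-1 ; -5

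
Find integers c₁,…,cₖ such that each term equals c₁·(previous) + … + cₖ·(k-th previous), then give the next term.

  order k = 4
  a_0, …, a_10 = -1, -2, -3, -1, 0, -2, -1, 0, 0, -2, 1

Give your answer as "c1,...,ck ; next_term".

  a_4 = -1·-1 + 0·-3 + 0·-2 + 1·-1 = 0
  a_5 = -1·0 + 0·-1 + 0·-3 + 1·-2 = -2
  a_6 = -1·-2 + 0·0 + 0·-1 + 1·-3 = -1
  a_7 = -1·-1 + 0·-2 + 0·0 + 1·-1 = 0
  a_8 = -1·0 + 0·-1 + 0·-2 + 1·0 = 0
  a_9 = -1·0 + 0·0 + 0·-1 + 1·-2 = -2
  a_10 = -1·-2 + 0·0 + 0·0 + 1·-1 = 1
  a_11 = -1·1 + 0·-2 + 0·0 + 1·0 = -1

-1,0,0,1 ; -1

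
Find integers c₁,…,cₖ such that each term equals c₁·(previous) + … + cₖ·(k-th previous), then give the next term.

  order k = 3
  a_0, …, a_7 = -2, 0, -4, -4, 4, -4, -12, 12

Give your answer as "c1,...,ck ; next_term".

0,-1,2 ; 4

  a_3 = 0·-4 + -1·0 + 2·-2 = -4
  a_4 = 0·-4 + -1·-4 + 2·0 = 4
  a_5 = 0·4 + -1·-4 + 2·-4 = -4
  a_6 = 0·-4 + -1·4 + 2·-4 = -12
  a_7 = 0·-12 + -1·-4 + 2·4 = 12
  a_8 = 0·12 + -1·-12 + 2·-4 = 4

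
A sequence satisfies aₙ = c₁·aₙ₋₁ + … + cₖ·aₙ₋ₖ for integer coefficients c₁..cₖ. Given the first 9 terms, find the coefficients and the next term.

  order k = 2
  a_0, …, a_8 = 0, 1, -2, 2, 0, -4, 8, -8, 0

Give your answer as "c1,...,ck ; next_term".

  a_2 = -2·1 + -2·0 = -2
  a_3 = -2·-2 + -2·1 = 2
  a_4 = -2·2 + -2·-2 = 0
  a_5 = -2·0 + -2·2 = -4
  a_6 = -2·-4 + -2·0 = 8
  a_7 = -2·8 + -2·-4 = -8
  a_8 = -2·-8 + -2·8 = 0
  a_9 = -2·0 + -2·-8 = 16

-2,-2 ; 16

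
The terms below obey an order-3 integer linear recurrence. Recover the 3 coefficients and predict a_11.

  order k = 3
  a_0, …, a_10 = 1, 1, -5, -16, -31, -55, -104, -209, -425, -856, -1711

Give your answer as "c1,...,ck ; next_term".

3,-3,2 ; -3415

  a_3 = 3·-5 + -3·1 + 2·1 = -16
  a_4 = 3·-16 + -3·-5 + 2·1 = -31
  a_5 = 3·-31 + -3·-16 + 2·-5 = -55
  a_6 = 3·-55 + -3·-31 + 2·-16 = -104
  a_7 = 3·-104 + -3·-55 + 2·-31 = -209
  a_8 = 3·-209 + -3·-104 + 2·-55 = -425
  a_9 = 3·-425 + -3·-209 + 2·-104 = -856
  a_10 = 3·-856 + -3·-425 + 2·-209 = -1711
  a_11 = 3·-1711 + -3·-856 + 2·-425 = -3415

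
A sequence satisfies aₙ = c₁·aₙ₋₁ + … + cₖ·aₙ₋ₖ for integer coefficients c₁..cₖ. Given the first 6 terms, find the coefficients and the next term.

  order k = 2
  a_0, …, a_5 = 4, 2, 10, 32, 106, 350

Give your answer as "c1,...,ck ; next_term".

  a_2 = 3·2 + 1·4 = 10
  a_3 = 3·10 + 1·2 = 32
  a_4 = 3·32 + 1·10 = 106
  a_5 = 3·106 + 1·32 = 350
  a_6 = 3·350 + 1·106 = 1156

3,1 ; 1156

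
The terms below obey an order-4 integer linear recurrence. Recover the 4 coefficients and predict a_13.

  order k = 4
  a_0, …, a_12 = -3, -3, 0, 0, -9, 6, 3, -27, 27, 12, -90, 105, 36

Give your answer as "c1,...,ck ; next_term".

-1,-1,2,1 ; -309

  a_4 = -1·0 + -1·0 + 2·-3 + 1·-3 = -9
  a_5 = -1·-9 + -1·0 + 2·0 + 1·-3 = 6
  a_6 = -1·6 + -1·-9 + 2·0 + 1·0 = 3
  a_7 = -1·3 + -1·6 + 2·-9 + 1·0 = -27
  a_8 = -1·-27 + -1·3 + 2·6 + 1·-9 = 27
  a_9 = -1·27 + -1·-27 + 2·3 + 1·6 = 12
  a_10 = -1·12 + -1·27 + 2·-27 + 1·3 = -90
  a_11 = -1·-90 + -1·12 + 2·27 + 1·-27 = 105
  a_12 = -1·105 + -1·-90 + 2·12 + 1·27 = 36
  a_13 = -1·36 + -1·105 + 2·-90 + 1·12 = -309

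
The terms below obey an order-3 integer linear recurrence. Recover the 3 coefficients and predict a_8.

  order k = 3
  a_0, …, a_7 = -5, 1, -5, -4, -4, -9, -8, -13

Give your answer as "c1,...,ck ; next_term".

0,1,1 ; -17

  a_3 = 0·-5 + 1·1 + 1·-5 = -4
  a_4 = 0·-4 + 1·-5 + 1·1 = -4
  a_5 = 0·-4 + 1·-4 + 1·-5 = -9
  a_6 = 0·-9 + 1·-4 + 1·-4 = -8
  a_7 = 0·-8 + 1·-9 + 1·-4 = -13
  a_8 = 0·-13 + 1·-8 + 1·-9 = -17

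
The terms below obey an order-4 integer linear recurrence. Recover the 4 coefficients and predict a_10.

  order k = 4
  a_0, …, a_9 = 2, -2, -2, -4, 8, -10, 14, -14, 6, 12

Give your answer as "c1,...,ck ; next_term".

-2,-1,0,-1 ; -44

  a_4 = -2·-4 + -1·-2 + 0·-2 + -1·2 = 8
  a_5 = -2·8 + -1·-4 + 0·-2 + -1·-2 = -10
  a_6 = -2·-10 + -1·8 + 0·-4 + -1·-2 = 14
  a_7 = -2·14 + -1·-10 + 0·8 + -1·-4 = -14
  a_8 = -2·-14 + -1·14 + 0·-10 + -1·8 = 6
  a_9 = -2·6 + -1·-14 + 0·14 + -1·-10 = 12
  a_10 = -2·12 + -1·6 + 0·-14 + -1·14 = -44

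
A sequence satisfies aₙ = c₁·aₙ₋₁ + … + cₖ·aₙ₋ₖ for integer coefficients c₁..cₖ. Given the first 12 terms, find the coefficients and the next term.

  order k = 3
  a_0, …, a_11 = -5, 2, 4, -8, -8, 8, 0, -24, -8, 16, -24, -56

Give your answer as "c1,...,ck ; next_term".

1,-1,2 ; 0

  a_3 = 1·4 + -1·2 + 2·-5 = -8
  a_4 = 1·-8 + -1·4 + 2·2 = -8
  a_5 = 1·-8 + -1·-8 + 2·4 = 8
  a_6 = 1·8 + -1·-8 + 2·-8 = 0
  a_7 = 1·0 + -1·8 + 2·-8 = -24
  a_8 = 1·-24 + -1·0 + 2·8 = -8
  a_9 = 1·-8 + -1·-24 + 2·0 = 16
  a_10 = 1·16 + -1·-8 + 2·-24 = -24
  a_11 = 1·-24 + -1·16 + 2·-8 = -56
  a_12 = 1·-56 + -1·-24 + 2·16 = 0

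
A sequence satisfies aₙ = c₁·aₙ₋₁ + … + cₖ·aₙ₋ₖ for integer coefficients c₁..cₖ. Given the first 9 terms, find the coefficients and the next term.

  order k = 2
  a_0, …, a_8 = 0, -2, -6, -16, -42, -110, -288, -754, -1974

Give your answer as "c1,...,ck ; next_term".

3,-1 ; -5168

  a_2 = 3·-2 + -1·0 = -6
  a_3 = 3·-6 + -1·-2 = -16
  a_4 = 3·-16 + -1·-6 = -42
  a_5 = 3·-42 + -1·-16 = -110
  a_6 = 3·-110 + -1·-42 = -288
  a_7 = 3·-288 + -1·-110 = -754
  a_8 = 3·-754 + -1·-288 = -1974
  a_9 = 3·-1974 + -1·-754 = -5168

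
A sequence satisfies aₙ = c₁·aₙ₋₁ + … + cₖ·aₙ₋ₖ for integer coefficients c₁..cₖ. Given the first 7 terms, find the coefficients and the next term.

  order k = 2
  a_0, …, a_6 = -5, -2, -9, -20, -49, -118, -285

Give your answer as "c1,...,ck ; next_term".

  a_2 = 2·-2 + 1·-5 = -9
  a_3 = 2·-9 + 1·-2 = -20
  a_4 = 2·-20 + 1·-9 = -49
  a_5 = 2·-49 + 1·-20 = -118
  a_6 = 2·-118 + 1·-49 = -285
  a_7 = 2·-285 + 1·-118 = -688

2,1 ; -688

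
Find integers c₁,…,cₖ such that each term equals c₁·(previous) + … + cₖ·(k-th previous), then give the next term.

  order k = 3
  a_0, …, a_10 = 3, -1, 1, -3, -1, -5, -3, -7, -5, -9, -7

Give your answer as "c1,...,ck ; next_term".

1,1,-1 ; -11

  a_3 = 1·1 + 1·-1 + -1·3 = -3
  a_4 = 1·-3 + 1·1 + -1·-1 = -1
  a_5 = 1·-1 + 1·-3 + -1·1 = -5
  a_6 = 1·-5 + 1·-1 + -1·-3 = -3
  a_7 = 1·-3 + 1·-5 + -1·-1 = -7
  a_8 = 1·-7 + 1·-3 + -1·-5 = -5
  a_9 = 1·-5 + 1·-7 + -1·-3 = -9
  a_10 = 1·-9 + 1·-5 + -1·-7 = -7
  a_11 = 1·-7 + 1·-9 + -1·-5 = -11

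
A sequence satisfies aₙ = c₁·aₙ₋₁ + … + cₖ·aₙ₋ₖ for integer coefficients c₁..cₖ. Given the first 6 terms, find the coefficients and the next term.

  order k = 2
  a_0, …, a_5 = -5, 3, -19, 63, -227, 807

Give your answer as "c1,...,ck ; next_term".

  a_2 = -3·3 + 2·-5 = -19
  a_3 = -3·-19 + 2·3 = 63
  a_4 = -3·63 + 2·-19 = -227
  a_5 = -3·-227 + 2·63 = 807
  a_6 = -3·807 + 2·-227 = -2875

-3,2 ; -2875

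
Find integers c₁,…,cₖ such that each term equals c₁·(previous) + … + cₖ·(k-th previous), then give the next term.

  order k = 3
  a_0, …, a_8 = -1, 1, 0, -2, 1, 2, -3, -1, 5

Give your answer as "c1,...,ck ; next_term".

0,-1,1 ; -2

  a_3 = 0·0 + -1·1 + 1·-1 = -2
  a_4 = 0·-2 + -1·0 + 1·1 = 1
  a_5 = 0·1 + -1·-2 + 1·0 = 2
  a_6 = 0·2 + -1·1 + 1·-2 = -3
  a_7 = 0·-3 + -1·2 + 1·1 = -1
  a_8 = 0·-1 + -1·-3 + 1·2 = 5
  a_9 = 0·5 + -1·-1 + 1·-3 = -2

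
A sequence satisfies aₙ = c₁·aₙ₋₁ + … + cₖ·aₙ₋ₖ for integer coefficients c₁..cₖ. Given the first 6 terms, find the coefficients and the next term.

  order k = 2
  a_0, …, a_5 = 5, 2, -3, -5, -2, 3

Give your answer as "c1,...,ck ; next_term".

1,-1 ; 5

  a_2 = 1·2 + -1·5 = -3
  a_3 = 1·-3 + -1·2 = -5
  a_4 = 1·-5 + -1·-3 = -2
  a_5 = 1·-2 + -1·-5 = 3
  a_6 = 1·3 + -1·-2 = 5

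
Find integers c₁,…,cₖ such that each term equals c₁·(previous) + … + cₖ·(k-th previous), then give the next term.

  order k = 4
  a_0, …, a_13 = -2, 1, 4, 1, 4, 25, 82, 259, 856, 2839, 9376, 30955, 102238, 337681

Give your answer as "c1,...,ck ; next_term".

  a_4 = 3·1 + 0·4 + 3·1 + 1·-2 = 4
  a_5 = 3·4 + 0·1 + 3·4 + 1·1 = 25
  a_6 = 3·25 + 0·4 + 3·1 + 1·4 = 82
  a_7 = 3·82 + 0·25 + 3·4 + 1·1 = 259
  a_8 = 3·259 + 0·82 + 3·25 + 1·4 = 856
  a_9 = 3·856 + 0·259 + 3·82 + 1·25 = 2839
  a_10 = 3·2839 + 0·856 + 3·259 + 1·82 = 9376
  a_11 = 3·9376 + 0·2839 + 3·856 + 1·259 = 30955
  a_12 = 3·30955 + 0·9376 + 3·2839 + 1·856 = 102238
  a_13 = 3·102238 + 0·30955 + 3·9376 + 1·2839 = 337681
  a_14 = 3·337681 + 0·102238 + 3·30955 + 1·9376 = 1115284

3,0,3,1 ; 1115284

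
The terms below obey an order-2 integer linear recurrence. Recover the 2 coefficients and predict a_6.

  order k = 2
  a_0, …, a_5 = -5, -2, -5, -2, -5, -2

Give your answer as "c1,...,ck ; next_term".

0,1 ; -5

  a_2 = 0·-2 + 1·-5 = -5
  a_3 = 0·-5 + 1·-2 = -2
  a_4 = 0·-2 + 1·-5 = -5
  a_5 = 0·-5 + 1·-2 = -2
  a_6 = 0·-2 + 1·-5 = -5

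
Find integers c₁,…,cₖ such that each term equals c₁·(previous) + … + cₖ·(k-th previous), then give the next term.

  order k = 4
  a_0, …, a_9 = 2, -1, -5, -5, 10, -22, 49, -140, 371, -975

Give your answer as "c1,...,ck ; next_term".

-2,1,-1,2 ; 2559

  a_4 = -2·-5 + 1·-5 + -1·-1 + 2·2 = 10
  a_5 = -2·10 + 1·-5 + -1·-5 + 2·-1 = -22
  a_6 = -2·-22 + 1·10 + -1·-5 + 2·-5 = 49
  a_7 = -2·49 + 1·-22 + -1·10 + 2·-5 = -140
  a_8 = -2·-140 + 1·49 + -1·-22 + 2·10 = 371
  a_9 = -2·371 + 1·-140 + -1·49 + 2·-22 = -975
  a_10 = -2·-975 + 1·371 + -1·-140 + 2·49 = 2559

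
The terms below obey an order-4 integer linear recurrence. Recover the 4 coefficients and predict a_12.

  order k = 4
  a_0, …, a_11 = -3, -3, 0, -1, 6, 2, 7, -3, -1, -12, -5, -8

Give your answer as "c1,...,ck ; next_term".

0,1,-1,-1 ; 8

  a_4 = 0·-1 + 1·0 + -1·-3 + -1·-3 = 6
  a_5 = 0·6 + 1·-1 + -1·0 + -1·-3 = 2
  a_6 = 0·2 + 1·6 + -1·-1 + -1·0 = 7
  a_7 = 0·7 + 1·2 + -1·6 + -1·-1 = -3
  a_8 = 0·-3 + 1·7 + -1·2 + -1·6 = -1
  a_9 = 0·-1 + 1·-3 + -1·7 + -1·2 = -12
  a_10 = 0·-12 + 1·-1 + -1·-3 + -1·7 = -5
  a_11 = 0·-5 + 1·-12 + -1·-1 + -1·-3 = -8
  a_12 = 0·-8 + 1·-5 + -1·-12 + -1·-1 = 8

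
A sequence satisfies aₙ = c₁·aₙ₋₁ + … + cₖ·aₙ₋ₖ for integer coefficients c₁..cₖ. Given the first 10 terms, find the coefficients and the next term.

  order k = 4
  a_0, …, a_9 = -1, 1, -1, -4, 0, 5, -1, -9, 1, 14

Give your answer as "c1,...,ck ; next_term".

  a_4 = 0·-4 + -1·-1 + 0·1 + 1·-1 = 0
  a_5 = 0·0 + -1·-4 + 0·-1 + 1·1 = 5
  a_6 = 0·5 + -1·0 + 0·-4 + 1·-1 = -1
  a_7 = 0·-1 + -1·5 + 0·0 + 1·-4 = -9
  a_8 = 0·-9 + -1·-1 + 0·5 + 1·0 = 1
  a_9 = 0·1 + -1·-9 + 0·-1 + 1·5 = 14
  a_10 = 0·14 + -1·1 + 0·-9 + 1·-1 = -2

0,-1,0,1 ; -2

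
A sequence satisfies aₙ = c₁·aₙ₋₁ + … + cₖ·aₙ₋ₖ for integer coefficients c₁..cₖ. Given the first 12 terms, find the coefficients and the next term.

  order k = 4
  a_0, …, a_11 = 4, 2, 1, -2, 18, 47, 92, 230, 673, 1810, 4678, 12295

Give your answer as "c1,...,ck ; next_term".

2,0,3,4 ; 32712

  a_4 = 2·-2 + 0·1 + 3·2 + 4·4 = 18
  a_5 = 2·18 + 0·-2 + 3·1 + 4·2 = 47
  a_6 = 2·47 + 0·18 + 3·-2 + 4·1 = 92
  a_7 = 2·92 + 0·47 + 3·18 + 4·-2 = 230
  a_8 = 2·230 + 0·92 + 3·47 + 4·18 = 673
  a_9 = 2·673 + 0·230 + 3·92 + 4·47 = 1810
  a_10 = 2·1810 + 0·673 + 3·230 + 4·92 = 4678
  a_11 = 2·4678 + 0·1810 + 3·673 + 4·230 = 12295
  a_12 = 2·12295 + 0·4678 + 3·1810 + 4·673 = 32712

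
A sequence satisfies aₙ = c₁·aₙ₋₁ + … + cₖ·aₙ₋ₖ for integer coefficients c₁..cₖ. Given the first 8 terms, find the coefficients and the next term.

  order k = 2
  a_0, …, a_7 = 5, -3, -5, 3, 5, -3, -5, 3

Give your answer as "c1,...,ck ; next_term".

  a_2 = 0·-3 + -1·5 = -5
  a_3 = 0·-5 + -1·-3 = 3
  a_4 = 0·3 + -1·-5 = 5
  a_5 = 0·5 + -1·3 = -3
  a_6 = 0·-3 + -1·5 = -5
  a_7 = 0·-5 + -1·-3 = 3
  a_8 = 0·3 + -1·-5 = 5

0,-1 ; 5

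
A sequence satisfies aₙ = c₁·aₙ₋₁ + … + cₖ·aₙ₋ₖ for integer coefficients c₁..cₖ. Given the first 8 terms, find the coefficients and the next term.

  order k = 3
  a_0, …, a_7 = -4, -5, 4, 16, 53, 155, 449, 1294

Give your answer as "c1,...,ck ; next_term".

3,0,-1 ; 3727

  a_3 = 3·4 + 0·-5 + -1·-4 = 16
  a_4 = 3·16 + 0·4 + -1·-5 = 53
  a_5 = 3·53 + 0·16 + -1·4 = 155
  a_6 = 3·155 + 0·53 + -1·16 = 449
  a_7 = 3·449 + 0·155 + -1·53 = 1294
  a_8 = 3·1294 + 0·449 + -1·155 = 3727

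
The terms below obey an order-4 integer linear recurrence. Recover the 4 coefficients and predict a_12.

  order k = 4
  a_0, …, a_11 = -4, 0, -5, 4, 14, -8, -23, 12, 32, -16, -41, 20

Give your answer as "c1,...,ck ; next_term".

0,-2,0,-1 ; 50

  a_4 = 0·4 + -2·-5 + 0·0 + -1·-4 = 14
  a_5 = 0·14 + -2·4 + 0·-5 + -1·0 = -8
  a_6 = 0·-8 + -2·14 + 0·4 + -1·-5 = -23
  a_7 = 0·-23 + -2·-8 + 0·14 + -1·4 = 12
  a_8 = 0·12 + -2·-23 + 0·-8 + -1·14 = 32
  a_9 = 0·32 + -2·12 + 0·-23 + -1·-8 = -16
  a_10 = 0·-16 + -2·32 + 0·12 + -1·-23 = -41
  a_11 = 0·-41 + -2·-16 + 0·32 + -1·12 = 20
  a_12 = 0·20 + -2·-41 + 0·-16 + -1·32 = 50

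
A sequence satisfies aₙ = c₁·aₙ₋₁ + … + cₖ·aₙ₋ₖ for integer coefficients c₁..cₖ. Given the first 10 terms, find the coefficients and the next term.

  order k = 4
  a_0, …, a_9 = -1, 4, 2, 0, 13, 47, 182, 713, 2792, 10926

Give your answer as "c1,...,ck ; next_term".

3,3,2,1 ; 42762

  a_4 = 3·0 + 3·2 + 2·4 + 1·-1 = 13
  a_5 = 3·13 + 3·0 + 2·2 + 1·4 = 47
  a_6 = 3·47 + 3·13 + 2·0 + 1·2 = 182
  a_7 = 3·182 + 3·47 + 2·13 + 1·0 = 713
  a_8 = 3·713 + 3·182 + 2·47 + 1·13 = 2792
  a_9 = 3·2792 + 3·713 + 2·182 + 1·47 = 10926
  a_10 = 3·10926 + 3·2792 + 2·713 + 1·182 = 42762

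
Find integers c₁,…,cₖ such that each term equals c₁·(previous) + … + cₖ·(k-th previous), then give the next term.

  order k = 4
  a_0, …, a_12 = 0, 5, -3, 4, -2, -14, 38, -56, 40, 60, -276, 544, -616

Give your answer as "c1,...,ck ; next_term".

  a_4 = -2·4 + -2·-3 + 0·5 + -2·0 = -2
  a_5 = -2·-2 + -2·4 + 0·-3 + -2·5 = -14
  a_6 = -2·-14 + -2·-2 + 0·4 + -2·-3 = 38
  a_7 = -2·38 + -2·-14 + 0·-2 + -2·4 = -56
  a_8 = -2·-56 + -2·38 + 0·-14 + -2·-2 = 40
  a_9 = -2·40 + -2·-56 + 0·38 + -2·-14 = 60
  a_10 = -2·60 + -2·40 + 0·-56 + -2·38 = -276
  a_11 = -2·-276 + -2·60 + 0·40 + -2·-56 = 544
  a_12 = -2·544 + -2·-276 + 0·60 + -2·40 = -616
  a_13 = -2·-616 + -2·544 + 0·-276 + -2·60 = 24

-2,-2,0,-2 ; 24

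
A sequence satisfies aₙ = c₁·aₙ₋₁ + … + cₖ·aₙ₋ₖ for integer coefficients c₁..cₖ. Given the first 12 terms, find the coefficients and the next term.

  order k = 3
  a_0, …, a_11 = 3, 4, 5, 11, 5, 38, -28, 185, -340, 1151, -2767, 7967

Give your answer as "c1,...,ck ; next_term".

  a_3 = -2·5 + 3·4 + 3·3 = 11
  a_4 = -2·11 + 3·5 + 3·4 = 5
  a_5 = -2·5 + 3·11 + 3·5 = 38
  a_6 = -2·38 + 3·5 + 3·11 = -28
  a_7 = -2·-28 + 3·38 + 3·5 = 185
  a_8 = -2·185 + 3·-28 + 3·38 = -340
  a_9 = -2·-340 + 3·185 + 3·-28 = 1151
  a_10 = -2·1151 + 3·-340 + 3·185 = -2767
  a_11 = -2·-2767 + 3·1151 + 3·-340 = 7967
  a_12 = -2·7967 + 3·-2767 + 3·1151 = -20782

-2,3,3 ; -20782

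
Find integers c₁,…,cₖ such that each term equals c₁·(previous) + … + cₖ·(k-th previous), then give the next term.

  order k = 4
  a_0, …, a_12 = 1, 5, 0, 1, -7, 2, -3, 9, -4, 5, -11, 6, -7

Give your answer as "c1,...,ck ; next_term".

  a_4 = -1·1 + 0·0 + -1·5 + -1·1 = -7
  a_5 = -1·-7 + 0·1 + -1·0 + -1·5 = 2
  a_6 = -1·2 + 0·-7 + -1·1 + -1·0 = -3
  a_7 = -1·-3 + 0·2 + -1·-7 + -1·1 = 9
  a_8 = -1·9 + 0·-3 + -1·2 + -1·-7 = -4
  a_9 = -1·-4 + 0·9 + -1·-3 + -1·2 = 5
  a_10 = -1·5 + 0·-4 + -1·9 + -1·-3 = -11
  a_11 = -1·-11 + 0·5 + -1·-4 + -1·9 = 6
  a_12 = -1·6 + 0·-11 + -1·5 + -1·-4 = -7
  a_13 = -1·-7 + 0·6 + -1·-11 + -1·5 = 13

-1,0,-1,-1 ; 13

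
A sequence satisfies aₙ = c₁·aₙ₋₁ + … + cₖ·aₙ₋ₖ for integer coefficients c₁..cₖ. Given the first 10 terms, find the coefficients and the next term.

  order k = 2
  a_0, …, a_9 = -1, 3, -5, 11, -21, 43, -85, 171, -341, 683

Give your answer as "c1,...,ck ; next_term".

-1,2 ; -1365

  a_2 = -1·3 + 2·-1 = -5
  a_3 = -1·-5 + 2·3 = 11
  a_4 = -1·11 + 2·-5 = -21
  a_5 = -1·-21 + 2·11 = 43
  a_6 = -1·43 + 2·-21 = -85
  a_7 = -1·-85 + 2·43 = 171
  a_8 = -1·171 + 2·-85 = -341
  a_9 = -1·-341 + 2·171 = 683
  a_10 = -1·683 + 2·-341 = -1365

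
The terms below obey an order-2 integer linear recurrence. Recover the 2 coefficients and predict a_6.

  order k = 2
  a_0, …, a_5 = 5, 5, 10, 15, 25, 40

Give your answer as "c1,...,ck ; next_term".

1,1 ; 65

  a_2 = 1·5 + 1·5 = 10
  a_3 = 1·10 + 1·5 = 15
  a_4 = 1·15 + 1·10 = 25
  a_5 = 1·25 + 1·15 = 40
  a_6 = 1·40 + 1·25 = 65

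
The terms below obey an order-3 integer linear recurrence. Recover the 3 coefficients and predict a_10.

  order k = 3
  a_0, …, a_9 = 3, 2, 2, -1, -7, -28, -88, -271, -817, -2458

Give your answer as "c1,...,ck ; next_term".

3,1,-3 ; -7378

  a_3 = 3·2 + 1·2 + -3·3 = -1
  a_4 = 3·-1 + 1·2 + -3·2 = -7
  a_5 = 3·-7 + 1·-1 + -3·2 = -28
  a_6 = 3·-28 + 1·-7 + -3·-1 = -88
  a_7 = 3·-88 + 1·-28 + -3·-7 = -271
  a_8 = 3·-271 + 1·-88 + -3·-28 = -817
  a_9 = 3·-817 + 1·-271 + -3·-88 = -2458
  a_10 = 3·-2458 + 1·-817 + -3·-271 = -7378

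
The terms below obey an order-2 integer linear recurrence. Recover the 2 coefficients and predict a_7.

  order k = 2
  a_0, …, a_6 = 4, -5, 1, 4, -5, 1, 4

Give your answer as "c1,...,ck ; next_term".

  a_2 = -1·-5 + -1·4 = 1
  a_3 = -1·1 + -1·-5 = 4
  a_4 = -1·4 + -1·1 = -5
  a_5 = -1·-5 + -1·4 = 1
  a_6 = -1·1 + -1·-5 = 4
  a_7 = -1·4 + -1·1 = -5

-1,-1 ; -5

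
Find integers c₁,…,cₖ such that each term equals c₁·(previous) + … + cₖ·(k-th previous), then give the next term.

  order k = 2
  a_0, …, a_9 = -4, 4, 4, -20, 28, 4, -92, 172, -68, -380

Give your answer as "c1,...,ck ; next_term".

  a_2 = -2·4 + -3·-4 = 4
  a_3 = -2·4 + -3·4 = -20
  a_4 = -2·-20 + -3·4 = 28
  a_5 = -2·28 + -3·-20 = 4
  a_6 = -2·4 + -3·28 = -92
  a_7 = -2·-92 + -3·4 = 172
  a_8 = -2·172 + -3·-92 = -68
  a_9 = -2·-68 + -3·172 = -380
  a_10 = -2·-380 + -3·-68 = 964

-2,-3 ; 964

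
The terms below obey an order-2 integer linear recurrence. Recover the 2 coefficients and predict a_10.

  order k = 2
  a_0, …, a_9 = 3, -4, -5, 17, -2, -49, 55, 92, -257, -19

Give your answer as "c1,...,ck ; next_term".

-1,-3 ; 790

  a_2 = -1·-4 + -3·3 = -5
  a_3 = -1·-5 + -3·-4 = 17
  a_4 = -1·17 + -3·-5 = -2
  a_5 = -1·-2 + -3·17 = -49
  a_6 = -1·-49 + -3·-2 = 55
  a_7 = -1·55 + -3·-49 = 92
  a_8 = -1·92 + -3·55 = -257
  a_9 = -1·-257 + -3·92 = -19
  a_10 = -1·-19 + -3·-257 = 790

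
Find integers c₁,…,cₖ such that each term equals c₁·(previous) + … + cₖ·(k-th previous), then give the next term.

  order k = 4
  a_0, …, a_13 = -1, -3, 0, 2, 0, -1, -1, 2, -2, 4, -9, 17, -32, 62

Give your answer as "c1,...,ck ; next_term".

  a_4 = -1·2 + 1·0 + -1·-3 + 1·-1 = 0
  a_5 = -1·0 + 1·2 + -1·0 + 1·-3 = -1
  a_6 = -1·-1 + 1·0 + -1·2 + 1·0 = -1
  a_7 = -1·-1 + 1·-1 + -1·0 + 1·2 = 2
  a_8 = -1·2 + 1·-1 + -1·-1 + 1·0 = -2
  a_9 = -1·-2 + 1·2 + -1·-1 + 1·-1 = 4
  a_10 = -1·4 + 1·-2 + -1·2 + 1·-1 = -9
  a_11 = -1·-9 + 1·4 + -1·-2 + 1·2 = 17
  a_12 = -1·17 + 1·-9 + -1·4 + 1·-2 = -32
  a_13 = -1·-32 + 1·17 + -1·-9 + 1·4 = 62
  a_14 = -1·62 + 1·-32 + -1·17 + 1·-9 = -120

-1,1,-1,1 ; -120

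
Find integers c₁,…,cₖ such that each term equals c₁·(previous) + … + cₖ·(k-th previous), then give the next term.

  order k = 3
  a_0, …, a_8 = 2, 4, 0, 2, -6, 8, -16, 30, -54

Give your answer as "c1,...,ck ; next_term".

-1,1,-1 ; 100

  a_3 = -1·0 + 1·4 + -1·2 = 2
  a_4 = -1·2 + 1·0 + -1·4 = -6
  a_5 = -1·-6 + 1·2 + -1·0 = 8
  a_6 = -1·8 + 1·-6 + -1·2 = -16
  a_7 = -1·-16 + 1·8 + -1·-6 = 30
  a_8 = -1·30 + 1·-16 + -1·8 = -54
  a_9 = -1·-54 + 1·30 + -1·-16 = 100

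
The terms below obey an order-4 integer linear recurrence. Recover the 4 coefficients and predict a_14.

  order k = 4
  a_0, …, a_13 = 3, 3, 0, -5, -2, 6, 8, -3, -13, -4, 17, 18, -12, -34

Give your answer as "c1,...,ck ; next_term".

1,-1,0,1 ; -5

  a_4 = 1·-5 + -1·0 + 0·3 + 1·3 = -2
  a_5 = 1·-2 + -1·-5 + 0·0 + 1·3 = 6
  a_6 = 1·6 + -1·-2 + 0·-5 + 1·0 = 8
  a_7 = 1·8 + -1·6 + 0·-2 + 1·-5 = -3
  a_8 = 1·-3 + -1·8 + 0·6 + 1·-2 = -13
  a_9 = 1·-13 + -1·-3 + 0·8 + 1·6 = -4
  a_10 = 1·-4 + -1·-13 + 0·-3 + 1·8 = 17
  a_11 = 1·17 + -1·-4 + 0·-13 + 1·-3 = 18
  a_12 = 1·18 + -1·17 + 0·-4 + 1·-13 = -12
  a_13 = 1·-12 + -1·18 + 0·17 + 1·-4 = -34
  a_14 = 1·-34 + -1·-12 + 0·18 + 1·17 = -5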